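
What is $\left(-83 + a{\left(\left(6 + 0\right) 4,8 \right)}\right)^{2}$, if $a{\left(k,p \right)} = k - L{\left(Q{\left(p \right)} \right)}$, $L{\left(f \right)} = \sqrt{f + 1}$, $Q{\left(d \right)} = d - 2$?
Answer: $\left(59 + \sqrt{7}\right)^{2} \approx 3800.2$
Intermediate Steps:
$Q{\left(d \right)} = -2 + d$
$L{\left(f \right)} = \sqrt{1 + f}$
$a{\left(k,p \right)} = k - \sqrt{-1 + p}$ ($a{\left(k,p \right)} = k - \sqrt{1 + \left(-2 + p\right)} = k - \sqrt{-1 + p}$)
$\left(-83 + a{\left(\left(6 + 0\right) 4,8 \right)}\right)^{2} = \left(-83 + \left(\left(6 + 0\right) 4 - \sqrt{-1 + 8}\right)\right)^{2} = \left(-83 + \left(6 \cdot 4 - \sqrt{7}\right)\right)^{2} = \left(-83 + \left(24 - \sqrt{7}\right)\right)^{2} = \left(-59 - \sqrt{7}\right)^{2}$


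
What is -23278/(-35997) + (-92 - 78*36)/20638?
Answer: 188010032/371453043 ≈ 0.50615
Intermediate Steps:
-23278/(-35997) + (-92 - 78*36)/20638 = -23278*(-1/35997) + (-92 - 2808)*(1/20638) = 23278/35997 - 2900*1/20638 = 23278/35997 - 1450/10319 = 188010032/371453043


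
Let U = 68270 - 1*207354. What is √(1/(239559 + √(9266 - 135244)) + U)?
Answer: √((-33318823955 - 139084*I*√125978)/(239559 + I*√125978)) ≈ 0.e-11 - 372.94*I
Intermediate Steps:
U = -139084 (U = 68270 - 207354 = -139084)
√(1/(239559 + √(9266 - 135244)) + U) = √(1/(239559 + √(9266 - 135244)) - 139084) = √(1/(239559 + √(-125978)) - 139084) = √(1/(239559 + I*√125978) - 139084) = √(-139084 + 1/(239559 + I*√125978))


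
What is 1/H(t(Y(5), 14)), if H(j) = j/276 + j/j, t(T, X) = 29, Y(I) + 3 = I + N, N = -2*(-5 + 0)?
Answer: 276/305 ≈ 0.90492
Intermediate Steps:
N = 10 (N = -2*(-5) = 10)
Y(I) = 7 + I (Y(I) = -3 + (I + 10) = -3 + (10 + I) = 7 + I)
H(j) = 1 + j/276 (H(j) = j*(1/276) + 1 = j/276 + 1 = 1 + j/276)
1/H(t(Y(5), 14)) = 1/(1 + (1/276)*29) = 1/(1 + 29/276) = 1/(305/276) = 276/305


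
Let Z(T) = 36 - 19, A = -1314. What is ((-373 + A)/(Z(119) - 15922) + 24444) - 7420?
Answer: 270768407/15905 ≈ 17024.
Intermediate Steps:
Z(T) = 17
((-373 + A)/(Z(119) - 15922) + 24444) - 7420 = ((-373 - 1314)/(17 - 15922) + 24444) - 7420 = (-1687/(-15905) + 24444) - 7420 = (-1687*(-1/15905) + 24444) - 7420 = (1687/15905 + 24444) - 7420 = 388783507/15905 - 7420 = 270768407/15905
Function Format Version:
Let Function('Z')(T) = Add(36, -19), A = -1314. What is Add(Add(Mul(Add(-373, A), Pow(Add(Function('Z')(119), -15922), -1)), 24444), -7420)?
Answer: Rational(270768407, 15905) ≈ 17024.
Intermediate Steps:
Function('Z')(T) = 17
Add(Add(Mul(Add(-373, A), Pow(Add(Function('Z')(119), -15922), -1)), 24444), -7420) = Add(Add(Mul(Add(-373, -1314), Pow(Add(17, -15922), -1)), 24444), -7420) = Add(Add(Mul(-1687, Pow(-15905, -1)), 24444), -7420) = Add(Add(Mul(-1687, Rational(-1, 15905)), 24444), -7420) = Add(Add(Rational(1687, 15905), 24444), -7420) = Add(Rational(388783507, 15905), -7420) = Rational(270768407, 15905)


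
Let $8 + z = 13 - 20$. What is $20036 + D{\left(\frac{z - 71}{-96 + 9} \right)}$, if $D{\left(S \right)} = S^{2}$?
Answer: $\frac{151659880}{7569} \approx 20037.0$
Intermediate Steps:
$z = -15$ ($z = -8 + \left(13 - 20\right) = -8 - 7 = -15$)
$20036 + D{\left(\frac{z - 71}{-96 + 9} \right)} = 20036 + \left(\frac{-15 - 71}{-96 + 9}\right)^{2} = 20036 + \left(- \frac{86}{-87}\right)^{2} = 20036 + \left(\left(-86\right) \left(- \frac{1}{87}\right)\right)^{2} = 20036 + \left(\frac{86}{87}\right)^{2} = 20036 + \frac{7396}{7569} = \frac{151659880}{7569}$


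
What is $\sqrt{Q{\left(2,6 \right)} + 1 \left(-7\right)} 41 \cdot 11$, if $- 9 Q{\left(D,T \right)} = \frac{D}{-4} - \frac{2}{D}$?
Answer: $\frac{451 i \sqrt{246}}{6} \approx 1178.9 i$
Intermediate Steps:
$Q{\left(D,T \right)} = \frac{D}{36} + \frac{2}{9 D}$ ($Q{\left(D,T \right)} = - \frac{\frac{D}{-4} - \frac{2}{D}}{9} = - \frac{D \left(- \frac{1}{4}\right) - \frac{2}{D}}{9} = - \frac{- \frac{D}{4} - \frac{2}{D}}{9} = - \frac{- \frac{2}{D} - \frac{D}{4}}{9} = \frac{D}{36} + \frac{2}{9 D}$)
$\sqrt{Q{\left(2,6 \right)} + 1 \left(-7\right)} 41 \cdot 11 = \sqrt{\frac{8 + 2^{2}}{36 \cdot 2} + 1 \left(-7\right)} 41 \cdot 11 = \sqrt{\frac{1}{36} \cdot \frac{1}{2} \left(8 + 4\right) - 7} \cdot 41 \cdot 11 = \sqrt{\frac{1}{36} \cdot \frac{1}{2} \cdot 12 - 7} \cdot 41 \cdot 11 = \sqrt{\frac{1}{6} - 7} \cdot 41 \cdot 11 = \sqrt{- \frac{41}{6}} \cdot 41 \cdot 11 = \frac{i \sqrt{246}}{6} \cdot 41 \cdot 11 = \frac{41 i \sqrt{246}}{6} \cdot 11 = \frac{451 i \sqrt{246}}{6}$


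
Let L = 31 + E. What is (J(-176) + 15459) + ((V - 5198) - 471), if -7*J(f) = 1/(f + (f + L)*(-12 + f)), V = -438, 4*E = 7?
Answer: 1751489319/187285 ≈ 9352.0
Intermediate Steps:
E = 7/4 (E = (¼)*7 = 7/4 ≈ 1.7500)
L = 131/4 (L = 31 + 7/4 = 131/4 ≈ 32.750)
J(f) = -1/(7*(f + (-12 + f)*(131/4 + f))) (J(f) = -1/(7*(f + (f + 131/4)*(-12 + f))) = -1/(7*(f + (131/4 + f)*(-12 + f))) = -1/(7*(f + (-12 + f)*(131/4 + f))))
(J(-176) + 15459) + ((V - 5198) - 471) = (-4/(-11004 + 28*(-176)² + 609*(-176)) + 15459) + ((-438 - 5198) - 471) = (-4/(-11004 + 28*30976 - 107184) + 15459) + (-5636 - 471) = (-4/(-11004 + 867328 - 107184) + 15459) - 6107 = (-4/749140 + 15459) - 6107 = (-4*1/749140 + 15459) - 6107 = (-1/187285 + 15459) - 6107 = 2895238814/187285 - 6107 = 1751489319/187285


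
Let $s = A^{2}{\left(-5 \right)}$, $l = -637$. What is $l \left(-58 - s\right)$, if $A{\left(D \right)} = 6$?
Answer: $59878$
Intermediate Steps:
$s = 36$ ($s = 6^{2} = 36$)
$l \left(-58 - s\right) = - 637 \left(-58 - 36\right) = \left(-637\right) \left(-94\right) = 59878$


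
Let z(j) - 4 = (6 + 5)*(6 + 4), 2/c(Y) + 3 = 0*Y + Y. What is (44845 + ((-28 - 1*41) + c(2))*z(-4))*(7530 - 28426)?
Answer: -767948896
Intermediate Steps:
c(Y) = 2/(-3 + Y) (c(Y) = 2/(-3 + (0*Y + Y)) = 2/(-3 + (0 + Y)) = 2/(-3 + Y))
z(j) = 114 (z(j) = 4 + (6 + 5)*(6 + 4) = 4 + 11*10 = 4 + 110 = 114)
(44845 + ((-28 - 1*41) + c(2))*z(-4))*(7530 - 28426) = (44845 + ((-28 - 1*41) + 2/(-3 + 2))*114)*(7530 - 28426) = (44845 + ((-28 - 41) + 2/(-1))*114)*(-20896) = (44845 + (-69 + 2*(-1))*114)*(-20896) = (44845 + (-69 - 2)*114)*(-20896) = (44845 - 71*114)*(-20896) = (44845 - 8094)*(-20896) = 36751*(-20896) = -767948896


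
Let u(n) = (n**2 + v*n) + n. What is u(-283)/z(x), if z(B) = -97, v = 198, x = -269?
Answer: -23772/97 ≈ -245.07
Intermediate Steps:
u(n) = n**2 + 199*n (u(n) = (n**2 + 198*n) + n = n**2 + 199*n)
u(-283)/z(x) = -283*(199 - 283)/(-97) = -283*(-84)*(-1/97) = 23772*(-1/97) = -23772/97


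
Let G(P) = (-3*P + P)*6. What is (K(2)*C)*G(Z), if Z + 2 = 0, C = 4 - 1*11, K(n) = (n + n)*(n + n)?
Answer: -2688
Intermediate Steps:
K(n) = 4*n² (K(n) = (2*n)*(2*n) = 4*n²)
C = -7 (C = 4 - 11 = -7)
Z = -2 (Z = -2 + 0 = -2)
G(P) = -12*P (G(P) = -2*P*6 = -12*P)
(K(2)*C)*G(Z) = ((4*2²)*(-7))*(-12*(-2)) = ((4*4)*(-7))*24 = (16*(-7))*24 = -112*24 = -2688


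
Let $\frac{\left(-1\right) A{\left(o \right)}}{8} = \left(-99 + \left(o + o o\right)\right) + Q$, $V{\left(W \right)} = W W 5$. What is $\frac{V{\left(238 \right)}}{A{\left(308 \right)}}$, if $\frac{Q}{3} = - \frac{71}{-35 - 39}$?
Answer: $- \frac{523957}{1407123} \approx -0.37236$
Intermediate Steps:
$Q = \frac{213}{74}$ ($Q = 3 \left(- \frac{71}{-35 - 39}\right) = 3 \left(- \frac{71}{-74}\right) = 3 \left(\left(-71\right) \left(- \frac{1}{74}\right)\right) = 3 \cdot \frac{71}{74} = \frac{213}{74} \approx 2.8784$)
$V{\left(W \right)} = 5 W^{2}$ ($V{\left(W \right)} = W^{2} \cdot 5 = 5 W^{2}$)
$A{\left(o \right)} = \frac{28452}{37} - 8 o - 8 o^{2}$ ($A{\left(o \right)} = - 8 \left(\left(-99 + \left(o + o o\right)\right) + \frac{213}{74}\right) = - 8 \left(\left(-99 + \left(o + o^{2}\right)\right) + \frac{213}{74}\right) = - 8 \left(\left(-99 + o + o^{2}\right) + \frac{213}{74}\right) = - 8 \left(- \frac{7113}{74} + o + o^{2}\right) = \frac{28452}{37} - 8 o - 8 o^{2}$)
$\frac{V{\left(238 \right)}}{A{\left(308 \right)}} = \frac{5 \cdot 238^{2}}{\frac{28452}{37} - 2464 - 8 \cdot 308^{2}} = \frac{5 \cdot 56644}{\frac{28452}{37} - 2464 - 758912} = \frac{283220}{\frac{28452}{37} - 2464 - 758912} = \frac{283220}{- \frac{28142460}{37}} = 283220 \left(- \frac{37}{28142460}\right) = - \frac{523957}{1407123}$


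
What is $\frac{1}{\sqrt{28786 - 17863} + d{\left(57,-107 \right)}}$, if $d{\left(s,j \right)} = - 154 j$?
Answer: $\frac{1498}{24683051} - \frac{\sqrt{10923}}{271513561} \approx 6.0304 \cdot 10^{-5}$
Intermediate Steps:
$\frac{1}{\sqrt{28786 - 17863} + d{\left(57,-107 \right)}} = \frac{1}{\sqrt{28786 - 17863} - -16478} = \frac{1}{\sqrt{10923} + 16478} = \frac{1}{16478 + \sqrt{10923}}$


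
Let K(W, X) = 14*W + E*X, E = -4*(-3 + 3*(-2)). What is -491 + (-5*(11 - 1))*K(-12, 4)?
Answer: 709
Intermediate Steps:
E = 36 (E = -4*(-3 - 6) = -4*(-9) = 36)
K(W, X) = 14*W + 36*X
-491 + (-5*(11 - 1))*K(-12, 4) = -491 + (-5*(11 - 1))*(14*(-12) + 36*4) = -491 + (-5*10)*(-168 + 144) = -491 - 50*(-24) = -491 + 1200 = 709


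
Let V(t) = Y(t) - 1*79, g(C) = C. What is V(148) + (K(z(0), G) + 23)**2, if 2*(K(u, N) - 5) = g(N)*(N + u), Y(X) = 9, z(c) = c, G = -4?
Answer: 1226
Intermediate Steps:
K(u, N) = 5 + N*(N + u)/2 (K(u, N) = 5 + (N*(N + u))/2 = 5 + N*(N + u)/2)
V(t) = -70 (V(t) = 9 - 1*79 = 9 - 79 = -70)
V(148) + (K(z(0), G) + 23)**2 = -70 + ((5 + (1/2)*(-4)**2 + (1/2)*(-4)*0) + 23)**2 = -70 + ((5 + (1/2)*16 + 0) + 23)**2 = -70 + ((5 + 8 + 0) + 23)**2 = -70 + (13 + 23)**2 = -70 + 36**2 = -70 + 1296 = 1226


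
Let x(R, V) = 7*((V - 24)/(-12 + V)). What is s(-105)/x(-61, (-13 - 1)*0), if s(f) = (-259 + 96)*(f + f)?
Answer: 2445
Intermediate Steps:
s(f) = -326*f
x(R, V) = 7*(-24 + V)/(-12 + V) (x(R, V) = 7*((-24 + V)/(-12 + V)) = 7*(-24 + V)/(-12 + V))
s(-105)/x(-61, (-13 - 1)*0) = (-326*(-105))/((7*(-24 + (-13 - 1)*0)/(-12 + (-13 - 1)*0))) = 34230/((7*(-24 - 14*0)/(-12 - 14*0))) = 34230/((7*(-24 + 0)/(-12 + 0))) = 34230/((7*(-24)/(-12))) = 34230/((7*(-1/12)*(-24))) = 34230/14 = 34230*(1/14) = 2445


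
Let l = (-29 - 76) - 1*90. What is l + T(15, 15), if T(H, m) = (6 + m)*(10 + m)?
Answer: 330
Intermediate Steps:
l = -195 (l = -105 - 90 = -195)
l + T(15, 15) = -195 + (60 + 15² + 16*15) = -195 + (60 + 225 + 240) = -195 + 525 = 330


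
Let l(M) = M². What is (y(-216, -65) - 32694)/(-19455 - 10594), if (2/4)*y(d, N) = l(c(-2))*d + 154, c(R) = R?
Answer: 34114/30049 ≈ 1.1353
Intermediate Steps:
y(d, N) = 308 + 8*d (y(d, N) = 2*((-2)²*d + 154) = 2*(4*d + 154) = 2*(154 + 4*d) = 308 + 8*d)
(y(-216, -65) - 32694)/(-19455 - 10594) = ((308 + 8*(-216)) - 32694)/(-19455 - 10594) = ((308 - 1728) - 32694)/(-30049) = (-1420 - 32694)*(-1/30049) = -34114*(-1/30049) = 34114/30049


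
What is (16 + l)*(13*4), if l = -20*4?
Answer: -3328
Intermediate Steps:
l = -80
(16 + l)*(13*4) = (16 - 80)*(13*4) = -64*52 = -3328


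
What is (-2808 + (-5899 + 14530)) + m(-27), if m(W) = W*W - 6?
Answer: 6546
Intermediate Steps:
m(W) = -6 + W**2 (m(W) = W**2 - 6 = -6 + W**2)
(-2808 + (-5899 + 14530)) + m(-27) = (-2808 + (-5899 + 14530)) + (-6 + (-27)**2) = (-2808 + 8631) + (-6 + 729) = 5823 + 723 = 6546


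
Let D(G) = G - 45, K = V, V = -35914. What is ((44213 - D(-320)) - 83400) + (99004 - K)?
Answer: 96096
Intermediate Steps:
K = -35914
D(G) = -45 + G
((44213 - D(-320)) - 83400) + (99004 - K) = ((44213 - (-45 - 320)) - 83400) + (99004 - 1*(-35914)) = ((44213 - 1*(-365)) - 83400) + (99004 + 35914) = ((44213 + 365) - 83400) + 134918 = (44578 - 83400) + 134918 = -38822 + 134918 = 96096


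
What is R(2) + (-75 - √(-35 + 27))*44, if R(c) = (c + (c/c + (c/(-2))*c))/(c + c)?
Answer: -13199/4 - 88*I*√2 ≈ -3299.8 - 124.45*I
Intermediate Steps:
R(c) = (1 + c - c²/2)/(2*c) (R(c) = (c + (1 + (c*(-½))*c))/((2*c)) = (c + (1 + (-c/2)*c))*(1/(2*c)) = (c + (1 - c²/2))*(1/(2*c)) = (1 + c - c²/2)*(1/(2*c)) = (1 + c - c²/2)/(2*c))
R(2) + (-75 - √(-35 + 27))*44 = (¼)*(2 - 1*2*(-2 + 2))/2 + (-75 - √(-35 + 27))*44 = (¼)*(½)*(2 - 1*2*0) + (-75 - √(-8))*44 = (¼)*(½)*(2 + 0) + (-75 - 2*I*√2)*44 = (¼)*(½)*2 + (-75 - 2*I*√2)*44 = ¼ + (-3300 - 88*I*√2) = -13199/4 - 88*I*√2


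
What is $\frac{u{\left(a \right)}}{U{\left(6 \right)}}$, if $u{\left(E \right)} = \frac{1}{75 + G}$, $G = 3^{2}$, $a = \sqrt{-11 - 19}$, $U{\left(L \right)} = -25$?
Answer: $- \frac{1}{2100} \approx -0.00047619$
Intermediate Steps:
$a = i \sqrt{30}$ ($a = \sqrt{-11 - 19} = \sqrt{-30} = i \sqrt{30} \approx 5.4772 i$)
$G = 9$
$u{\left(E \right)} = \frac{1}{84}$ ($u{\left(E \right)} = \frac{1}{75 + 9} = \frac{1}{84}$)
$\frac{u{\left(a \right)}}{U{\left(6 \right)}} = \frac{1}{84 \left(-25\right)} = \frac{1}{84} \left(- \frac{1}{25}\right) = - \frac{1}{2100}$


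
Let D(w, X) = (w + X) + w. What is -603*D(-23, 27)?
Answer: 11457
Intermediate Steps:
D(w, X) = X + 2*w (D(w, X) = (X + w) + w = X + 2*w)
-603*D(-23, 27) = -603*(27 + 2*(-23)) = -603*(27 - 46) = -603*(-19) = 11457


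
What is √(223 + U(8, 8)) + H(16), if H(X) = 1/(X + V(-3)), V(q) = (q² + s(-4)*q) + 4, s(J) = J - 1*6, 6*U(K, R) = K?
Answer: 1/59 + √2019/3 ≈ 14.995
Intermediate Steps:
U(K, R) = K/6
s(J) = -6 + J (s(J) = J - 6 = -6 + J)
V(q) = 4 + q² - 10*q (V(q) = (q² + (-6 - 4)*q) + 4 = (q² - 10*q) + 4 = 4 + q² - 10*q)
H(X) = 1/(43 + X) (H(X) = 1/(X + (4 + (-3)² - 10*(-3))) = 1/(X + (4 + 9 + 30)) = 1/(X + 43) = 1/(43 + X))
√(223 + U(8, 8)) + H(16) = √(223 + (⅙)*8) + 1/(43 + 16) = √(223 + 4/3) + 1/59 = √(673/3) + 1/59 = √2019/3 + 1/59 = 1/59 + √2019/3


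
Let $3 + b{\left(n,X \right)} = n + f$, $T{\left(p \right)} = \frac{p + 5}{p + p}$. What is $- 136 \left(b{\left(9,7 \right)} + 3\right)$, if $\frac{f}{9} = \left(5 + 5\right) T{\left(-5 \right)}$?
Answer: $-1224$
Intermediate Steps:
$T{\left(p \right)} = \frac{5 + p}{2 p}$
$f = 0$ ($f = 9 \left(5 + 5\right) \frac{5 - 5}{2 \left(-5\right)} = 9 \cdot 10 \cdot \frac{1}{2} \left(- \frac{1}{5}\right) 0 = 9 \cdot 10 \cdot 0 = 9 \cdot 0 = 0$)
$b{\left(n,X \right)} = -3 + n$ ($b{\left(n,X \right)} = -3 + \left(n + 0\right) = -3 + n$)
$- 136 \left(b{\left(9,7 \right)} + 3\right) = - 136 \left(\left(-3 + 9\right) + 3\right) = - 136 \left(6 + 3\right) = \left(-136\right) 9 = -1224$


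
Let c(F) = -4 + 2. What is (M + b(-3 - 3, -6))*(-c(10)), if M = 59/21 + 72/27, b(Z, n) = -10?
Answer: -190/21 ≈ -9.0476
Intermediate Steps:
c(F) = -2
M = 115/21 (M = 59*(1/21) + 72*(1/27) = 59/21 + 8/3 = 115/21 ≈ 5.4762)
(M + b(-3 - 3, -6))*(-c(10)) = (115/21 - 10)*(-1*(-2)) = -95/21*2 = -190/21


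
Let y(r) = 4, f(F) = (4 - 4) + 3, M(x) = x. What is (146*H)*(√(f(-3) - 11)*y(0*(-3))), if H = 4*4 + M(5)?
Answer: 24528*I*√2 ≈ 34688.0*I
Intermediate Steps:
f(F) = 3 (f(F) = 0 + 3 = 3)
H = 21 (H = 4*4 + 5 = 16 + 5 = 21)
(146*H)*(√(f(-3) - 11)*y(0*(-3))) = (146*21)*(√(3 - 11)*4) = 3066*(√(-8)*4) = 3066*((2*I*√2)*4) = 3066*(8*I*√2) = 24528*I*√2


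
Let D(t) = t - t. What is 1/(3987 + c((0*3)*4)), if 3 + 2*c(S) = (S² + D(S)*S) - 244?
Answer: 2/7727 ≈ 0.00025883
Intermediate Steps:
D(t) = 0
c(S) = -247/2 + S²/2 (c(S) = -3/2 + ((S² + 0*S) - 244)/2 = -3/2 + ((S² + 0) - 244)/2 = -3/2 + (S² - 244)/2 = -3/2 + (-244 + S²)/2 = -3/2 + (-122 + S²/2) = -247/2 + S²/2)
1/(3987 + c((0*3)*4)) = 1/(3987 + (-247/2 + ((0*3)*4)²/2)) = 1/(3987 + (-247/2 + (0*4)²/2)) = 1/(3987 + (-247/2 + (½)*0²)) = 1/(3987 + (-247/2 + (½)*0)) = 1/(3987 + (-247/2 + 0)) = 1/(3987 - 247/2) = 1/(7727/2) = 2/7727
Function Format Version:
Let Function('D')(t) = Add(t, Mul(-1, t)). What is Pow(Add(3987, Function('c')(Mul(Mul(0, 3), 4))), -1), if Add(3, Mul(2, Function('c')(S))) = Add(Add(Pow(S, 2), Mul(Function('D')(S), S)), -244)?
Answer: Rational(2, 7727) ≈ 0.00025883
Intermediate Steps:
Function('D')(t) = 0
Function('c')(S) = Add(Rational(-247, 2), Mul(Rational(1, 2), Pow(S, 2))) (Function('c')(S) = Add(Rational(-3, 2), Mul(Rational(1, 2), Add(Add(Pow(S, 2), Mul(0, S)), -244))) = Add(Rational(-3, 2), Mul(Rational(1, 2), Add(Add(Pow(S, 2), 0), -244))) = Add(Rational(-3, 2), Mul(Rational(1, 2), Add(Pow(S, 2), -244))) = Add(Rational(-3, 2), Mul(Rational(1, 2), Add(-244, Pow(S, 2)))) = Add(Rational(-3, 2), Add(-122, Mul(Rational(1, 2), Pow(S, 2)))) = Add(Rational(-247, 2), Mul(Rational(1, 2), Pow(S, 2))))
Pow(Add(3987, Function('c')(Mul(Mul(0, 3), 4))), -1) = Pow(Add(3987, Add(Rational(-247, 2), Mul(Rational(1, 2), Pow(Mul(Mul(0, 3), 4), 2)))), -1) = Pow(Add(3987, Add(Rational(-247, 2), Mul(Rational(1, 2), Pow(Mul(0, 4), 2)))), -1) = Pow(Add(3987, Add(Rational(-247, 2), Mul(Rational(1, 2), Pow(0, 2)))), -1) = Pow(Add(3987, Add(Rational(-247, 2), Mul(Rational(1, 2), 0))), -1) = Pow(Add(3987, Add(Rational(-247, 2), 0)), -1) = Pow(Add(3987, Rational(-247, 2)), -1) = Pow(Rational(7727, 2), -1) = Rational(2, 7727)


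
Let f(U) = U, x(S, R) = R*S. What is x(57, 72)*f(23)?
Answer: 94392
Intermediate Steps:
x(57, 72)*f(23) = (72*57)*23 = 4104*23 = 94392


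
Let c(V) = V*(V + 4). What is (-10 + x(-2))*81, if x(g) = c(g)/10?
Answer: -4212/5 ≈ -842.40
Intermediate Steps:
c(V) = V*(4 + V)
x(g) = g*(4 + g)/10 (x(g) = (g*(4 + g))/10 = (g*(4 + g))*(⅒) = g*(4 + g)/10)
(-10 + x(-2))*81 = (-10 + (⅒)*(-2)*(4 - 2))*81 = (-10 + (⅒)*(-2)*2)*81 = (-10 - ⅖)*81 = -52/5*81 = -4212/5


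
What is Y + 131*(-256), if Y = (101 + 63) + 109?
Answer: -33263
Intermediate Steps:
Y = 273 (Y = 164 + 109 = 273)
Y + 131*(-256) = 273 + 131*(-256) = 273 - 33536 = -33263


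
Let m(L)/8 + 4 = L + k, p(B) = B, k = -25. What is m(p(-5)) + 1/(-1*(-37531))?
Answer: -10208431/37531 ≈ -272.00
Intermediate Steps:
m(L) = -232 + 8*L (m(L) = -32 + 8*(L - 25) = -32 + 8*(-25 + L) = -32 + (-200 + 8*L) = -232 + 8*L)
m(p(-5)) + 1/(-1*(-37531)) = (-232 + 8*(-5)) + 1/(-1*(-37531)) = (-232 - 40) + 1/37531 = -272 + 1/37531 = -10208431/37531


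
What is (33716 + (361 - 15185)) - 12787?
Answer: 6105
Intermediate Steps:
(33716 + (361 - 15185)) - 12787 = (33716 - 14824) - 12787 = 18892 - 12787 = 6105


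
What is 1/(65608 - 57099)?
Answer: 1/8509 ≈ 0.00011752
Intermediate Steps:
1/(65608 - 57099) = 1/8509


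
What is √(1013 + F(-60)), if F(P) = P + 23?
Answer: 4*√61 ≈ 31.241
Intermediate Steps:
F(P) = 23 + P
√(1013 + F(-60)) = √(1013 + (23 - 60)) = √(1013 - 37) = √976 = 4*√61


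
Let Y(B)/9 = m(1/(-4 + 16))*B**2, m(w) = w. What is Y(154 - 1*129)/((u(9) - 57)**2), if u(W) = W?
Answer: 625/3072 ≈ 0.20345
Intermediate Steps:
Y(B) = 3*B**2/4 (Y(B) = 9*(B**2/(-4 + 16)) = 9*(B**2/12) = 3*B**2/4)
Y(154 - 1*129)/((u(9) - 57)**2) = (3*(154 - 1*129)**2/4)/((9 - 57)**2) = (3*(154 - 129)**2/4)/((-48)**2) = ((3/4)*25**2)/2304 = ((3/4)*625)*(1/2304) = (1875/4)*(1/2304) = 625/3072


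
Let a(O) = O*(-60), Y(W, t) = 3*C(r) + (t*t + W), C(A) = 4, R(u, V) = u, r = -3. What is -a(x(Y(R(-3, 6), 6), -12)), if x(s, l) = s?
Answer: 2700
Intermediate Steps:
Y(W, t) = 12 + W + t**2 (Y(W, t) = 3*4 + (t*t + W) = 12 + (t**2 + W) = 12 + (W + t**2) = 12 + W + t**2)
a(O) = -60*O
-a(x(Y(R(-3, 6), 6), -12)) = -(-60)*(12 - 3 + 6**2) = -(-60)*(12 - 3 + 36) = -(-60)*45 = -1*(-2700) = 2700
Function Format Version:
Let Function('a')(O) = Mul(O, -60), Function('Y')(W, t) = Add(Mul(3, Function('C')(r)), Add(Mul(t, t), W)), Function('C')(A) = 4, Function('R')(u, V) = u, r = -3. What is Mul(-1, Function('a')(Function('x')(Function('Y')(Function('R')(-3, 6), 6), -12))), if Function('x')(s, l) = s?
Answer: 2700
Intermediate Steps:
Function('Y')(W, t) = Add(12, W, Pow(t, 2)) (Function('Y')(W, t) = Add(Mul(3, 4), Add(Mul(t, t), W)) = Add(12, Add(Pow(t, 2), W)) = Add(12, Add(W, Pow(t, 2))) = Add(12, W, Pow(t, 2)))
Function('a')(O) = Mul(-60, O)
Mul(-1, Function('a')(Function('x')(Function('Y')(Function('R')(-3, 6), 6), -12))) = Mul(-1, Mul(-60, Add(12, -3, Pow(6, 2)))) = Mul(-1, Mul(-60, Add(12, -3, 36))) = Mul(-1, Mul(-60, 45)) = Mul(-1, -2700) = 2700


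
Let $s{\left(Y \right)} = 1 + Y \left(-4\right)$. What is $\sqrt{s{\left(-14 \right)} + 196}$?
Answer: $\sqrt{253} \approx 15.906$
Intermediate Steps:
$s{\left(Y \right)} = 1 - 4 Y$
$\sqrt{s{\left(-14 \right)} + 196} = \sqrt{\left(1 - -56\right) + 196} = \sqrt{\left(1 + 56\right) + 196} = \sqrt{57 + 196} = \sqrt{253}$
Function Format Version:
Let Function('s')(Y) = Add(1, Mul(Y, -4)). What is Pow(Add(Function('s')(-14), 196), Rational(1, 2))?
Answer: Pow(253, Rational(1, 2)) ≈ 15.906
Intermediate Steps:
Function('s')(Y) = Add(1, Mul(-4, Y))
Pow(Add(Function('s')(-14), 196), Rational(1, 2)) = Pow(Add(Add(1, Mul(-4, -14)), 196), Rational(1, 2)) = Pow(Add(Add(1, 56), 196), Rational(1, 2)) = Pow(Add(57, 196), Rational(1, 2)) = Pow(253, Rational(1, 2))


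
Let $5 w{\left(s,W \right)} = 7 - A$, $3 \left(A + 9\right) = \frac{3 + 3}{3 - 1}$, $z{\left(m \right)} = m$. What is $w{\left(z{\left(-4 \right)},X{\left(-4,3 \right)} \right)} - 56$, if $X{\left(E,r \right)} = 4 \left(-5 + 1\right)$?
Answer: $-53$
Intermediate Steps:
$A = -8$ ($A = -9 + \frac{\left(3 + 3\right) \frac{1}{3 - 1}}{3} = -9 + \frac{6 \cdot \frac{1}{2}}{3} = -9 + \frac{1}{3} \cdot 3 = -9 + 1 = -8$)
$X{\left(E,r \right)} = -16$ ($X{\left(E,r \right)} = 4 \left(-4\right) = -16$)
$w{\left(s,W \right)} = 3$ ($w{\left(s,W \right)} = \frac{7 - -8}{5} = \frac{7 + 8}{5} = \frac{1}{5} \cdot 15 = 3$)
$w{\left(z{\left(-4 \right)},X{\left(-4,3 \right)} \right)} - 56 = 3 - 56 = -53$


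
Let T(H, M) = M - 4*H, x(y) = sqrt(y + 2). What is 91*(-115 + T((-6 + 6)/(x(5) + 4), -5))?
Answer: -10920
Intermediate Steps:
x(y) = sqrt(2 + y)
T(H, M) = M - 4*H
91*(-115 + T((-6 + 6)/(x(5) + 4), -5)) = 91*(-115 + (-5 - 4*(-6 + 6)/(sqrt(2 + 5) + 4))) = 91*(-115 + (-5 - 0/(sqrt(7) + 4))) = 91*(-115 + (-5 - 0/(4 + sqrt(7)))) = 91*(-115 + (-5 - 4*0)) = 91*(-115 + (-5 + 0)) = 91*(-115 - 5) = 91*(-120) = -10920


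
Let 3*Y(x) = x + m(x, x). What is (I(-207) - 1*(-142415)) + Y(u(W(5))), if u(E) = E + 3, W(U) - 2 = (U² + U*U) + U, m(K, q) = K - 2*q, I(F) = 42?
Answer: 142457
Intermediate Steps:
W(U) = 2 + U + 2*U² (W(U) = 2 + ((U² + U*U) + U) = 2 + ((U² + U²) + U) = 2 + (2*U² + U) = 2 + (U + 2*U²) = 2 + U + 2*U²)
u(E) = 3 + E
Y(x) = 0 (Y(x) = (x + (x - 2*x))/3 = (x - x)/3 = (⅓)*0 = 0)
(I(-207) - 1*(-142415)) + Y(u(W(5))) = (42 - 1*(-142415)) + 0 = (42 + 142415) + 0 = 142457 + 0 = 142457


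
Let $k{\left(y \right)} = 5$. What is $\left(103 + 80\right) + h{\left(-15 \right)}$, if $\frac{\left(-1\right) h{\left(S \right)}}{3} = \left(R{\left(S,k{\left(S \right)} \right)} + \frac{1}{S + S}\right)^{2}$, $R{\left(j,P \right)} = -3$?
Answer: $\frac{46619}{300} \approx 155.4$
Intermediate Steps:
$h{\left(S \right)} = - 3 \left(-3 + \frac{1}{2 S}\right)^{2}$ ($h{\left(S \right)} = - 3 \left(-3 + \frac{1}{S + S}\right)^{2} = - 3 \left(-3 + \frac{1}{2 S}\right)^{2}$)
$\left(103 + 80\right) + h{\left(-15 \right)} = \left(103 + 80\right) - \frac{3 \left(-1 + 6 \left(-15\right)\right)^{2}}{4 \cdot 225} = 183 - \frac{\left(-1 - 90\right)^{2}}{300} = 183 - \frac{\left(-91\right)^{2}}{300} = 183 - \frac{1}{300} \cdot 8281 = 183 - \frac{8281}{300} = \frac{46619}{300}$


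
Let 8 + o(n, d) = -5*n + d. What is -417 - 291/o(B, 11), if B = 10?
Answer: -19308/47 ≈ -410.81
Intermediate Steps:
o(n, d) = -8 + d - 5*n (o(n, d) = -8 + (-5*n + d) = -8 + (d - 5*n) = -8 + d - 5*n)
-417 - 291/o(B, 11) = -417 - 291/(-8 + 11 - 5*10) = -417 - 291/(-8 + 11 - 50) = -417 - 291/(-47) = -417 - 291*(-1/47) = -417 + 291/47 = -19308/47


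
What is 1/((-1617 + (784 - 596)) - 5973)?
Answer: -1/7402 ≈ -0.00013510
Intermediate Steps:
1/((-1617 + (784 - 596)) - 5973) = 1/((-1617 + 188) - 5973) = 1/(-1429 - 5973) = 1/(-7402) = -1/7402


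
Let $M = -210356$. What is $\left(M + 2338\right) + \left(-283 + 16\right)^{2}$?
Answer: $-136729$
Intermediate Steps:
$\left(M + 2338\right) + \left(-283 + 16\right)^{2} = \left(-210356 + 2338\right) + \left(-283 + 16\right)^{2} = -208018 + \left(-267\right)^{2} = -208018 + 71289 = -136729$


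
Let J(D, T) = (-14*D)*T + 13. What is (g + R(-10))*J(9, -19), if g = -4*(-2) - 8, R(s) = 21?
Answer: 50547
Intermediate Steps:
J(D, T) = 13 - 14*D*T (J(D, T) = -14*D*T + 13 = 13 - 14*D*T)
g = 0 (g = 8 - 8 = 0)
(g + R(-10))*J(9, -19) = (0 + 21)*(13 - 14*9*(-19)) = 21*(13 + 2394) = 21*2407 = 50547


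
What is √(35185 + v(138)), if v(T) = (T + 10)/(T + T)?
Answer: √167518338/69 ≈ 187.58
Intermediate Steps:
v(T) = (10 + T)/(2*T) (v(T) = (10 + T)/((2*T)) = (10 + T)*(1/(2*T)) = (10 + T)/(2*T))
√(35185 + v(138)) = √(35185 + (½)*(10 + 138)/138) = √(35185 + (½)*(1/138)*148) = √(35185 + 37/69) = √(2427802/69) = √167518338/69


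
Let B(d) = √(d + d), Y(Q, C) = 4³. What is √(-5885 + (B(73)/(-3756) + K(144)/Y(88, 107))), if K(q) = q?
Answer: √(-20747776851 - 939*√146)/1878 ≈ 76.699*I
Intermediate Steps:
Y(Q, C) = 64
B(d) = √2*√d (B(d) = √(2*d) = √2*√d)
√(-5885 + (B(73)/(-3756) + K(144)/Y(88, 107))) = √(-5885 + ((√2*√73)/(-3756) + 144/64)) = √(-5885 + (√146*(-1/3756) + 144*(1/64))) = √(-5885 + (-√146/3756 + 9/4)) = √(-5885 + (9/4 - √146/3756)) = √(-23531/4 - √146/3756)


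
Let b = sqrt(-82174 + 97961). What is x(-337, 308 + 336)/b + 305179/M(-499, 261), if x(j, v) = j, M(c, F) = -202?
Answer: -305179/202 - 337*sqrt(15787)/15787 ≈ -1513.5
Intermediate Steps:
b = sqrt(15787) ≈ 125.65
x(-337, 308 + 336)/b + 305179/M(-499, 261) = -337*sqrt(15787)/15787 + 305179/(-202) = -337*sqrt(15787)/15787 + 305179*(-1/202) = -337*sqrt(15787)/15787 - 305179/202 = -305179/202 - 337*sqrt(15787)/15787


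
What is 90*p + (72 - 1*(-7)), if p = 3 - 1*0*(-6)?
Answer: 349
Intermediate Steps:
p = 3 (p = 3 + 0*(-6) = 3 + 0 = 3)
90*p + (72 - 1*(-7)) = 90*3 + (72 - 1*(-7)) = 270 + (72 + 7) = 270 + 79 = 349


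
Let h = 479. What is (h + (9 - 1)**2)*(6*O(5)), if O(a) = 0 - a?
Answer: -16290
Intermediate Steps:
O(a) = -a
(h + (9 - 1)**2)*(6*O(5)) = (479 + (9 - 1)**2)*(6*(-1*5)) = (479 + 8**2)*(6*(-5)) = (479 + 64)*(-30) = 543*(-30) = -16290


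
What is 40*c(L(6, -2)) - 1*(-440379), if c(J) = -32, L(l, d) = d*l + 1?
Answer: 439099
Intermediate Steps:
L(l, d) = 1 + d*l
40*c(L(6, -2)) - 1*(-440379) = 40*(-32) - 1*(-440379) = -1280 + 440379 = 439099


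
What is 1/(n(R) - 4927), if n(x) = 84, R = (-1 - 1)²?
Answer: -1/4843 ≈ -0.00020648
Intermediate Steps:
R = 4 (R = (-2)² = 4)
1/(n(R) - 4927) = 1/(84 - 4927) = 1/(-4843) = -1/4843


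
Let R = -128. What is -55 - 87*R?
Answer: 11081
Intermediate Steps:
-55 - 87*R = -55 - 87*(-128) = -55 + 11136 = 11081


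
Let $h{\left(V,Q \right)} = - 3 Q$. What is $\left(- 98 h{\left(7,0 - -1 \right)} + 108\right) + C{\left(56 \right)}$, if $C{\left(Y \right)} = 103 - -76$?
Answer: $581$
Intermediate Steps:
$C{\left(Y \right)} = 179$ ($C{\left(Y \right)} = 103 + 76 = 179$)
$\left(- 98 h{\left(7,0 - -1 \right)} + 108\right) + C{\left(56 \right)} = \left(- 98 \left(- 3 \left(0 - -1\right)\right) + 108\right) + 179 = \left(- 98 \left(- 3 \left(0 + 1\right)\right) + 108\right) + 179 = \left(- 98 \left(\left(-3\right) 1\right) + 108\right) + 179 = \left(\left(-98\right) \left(-3\right) + 108\right) + 179 = \left(294 + 108\right) + 179 = 402 + 179 = 581$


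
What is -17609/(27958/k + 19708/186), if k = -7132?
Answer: -5839813542/33839317 ≈ -172.57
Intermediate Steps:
-17609/(27958/k + 19708/186) = -17609/(27958/(-7132) + 19708/186) = -17609/(27958*(-1/7132) + 19708*(1/186)) = -17609/(-13979/3566 + 9854/93) = -17609/33839317/331638 = -17609*331638/33839317 = -5839813542/33839317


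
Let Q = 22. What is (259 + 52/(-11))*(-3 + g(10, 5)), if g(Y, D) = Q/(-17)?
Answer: -204181/187 ≈ -1091.9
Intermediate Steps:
g(Y, D) = -22/17 (g(Y, D) = 22/(-17) = 22*(-1/17) = -22/17)
(259 + 52/(-11))*(-3 + g(10, 5)) = (259 + 52/(-11))*(-3 - 22/17) = (259 + 52*(-1/11))*(-73/17) = (259 - 52/11)*(-73/17) = (2797/11)*(-73/17) = -204181/187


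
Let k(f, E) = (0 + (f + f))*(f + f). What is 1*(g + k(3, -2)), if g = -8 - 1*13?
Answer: 15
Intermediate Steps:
k(f, E) = 4*f² (k(f, E) = (0 + 2*f)*(2*f) = (2*f)*(2*f) = 4*f²)
g = -21 (g = -8 - 13 = -21)
1*(g + k(3, -2)) = 1*(-21 + 4*3²) = 1*(-21 + 4*9) = 1*(-21 + 36) = 1*15 = 15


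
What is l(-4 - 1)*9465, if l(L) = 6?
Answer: 56790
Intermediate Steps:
l(-4 - 1)*9465 = 6*9465 = 56790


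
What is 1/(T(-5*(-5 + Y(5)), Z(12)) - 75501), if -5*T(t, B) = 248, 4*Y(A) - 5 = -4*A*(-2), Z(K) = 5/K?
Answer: -5/377753 ≈ -1.3236e-5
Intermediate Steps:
Y(A) = 5/4 + 2*A (Y(A) = 5/4 + (-4*A*(-2))/4 = 5/4 + (8*A)/4 = 5/4 + 2*A)
T(t, B) = -248/5 (T(t, B) = -⅕*248 = -248/5)
1/(T(-5*(-5 + Y(5)), Z(12)) - 75501) = 1/(-248/5 - 75501) = 1/(-377753/5) = -5/377753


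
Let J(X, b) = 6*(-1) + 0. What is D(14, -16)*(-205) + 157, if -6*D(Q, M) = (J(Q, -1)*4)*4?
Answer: -3123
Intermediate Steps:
J(X, b) = -6 (J(X, b) = -6 + 0 = -6)
D(Q, M) = 16 (D(Q, M) = -(-6*4)*4/6 = -(-4)*4 = -⅙*(-96) = 16)
D(14, -16)*(-205) + 157 = 16*(-205) + 157 = -3280 + 157 = -3123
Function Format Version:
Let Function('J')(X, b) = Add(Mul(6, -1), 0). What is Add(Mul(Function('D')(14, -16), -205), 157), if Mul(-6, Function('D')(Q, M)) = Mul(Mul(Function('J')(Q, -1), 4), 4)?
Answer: -3123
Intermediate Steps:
Function('J')(X, b) = -6 (Function('J')(X, b) = Add(-6, 0) = -6)
Function('D')(Q, M) = 16 (Function('D')(Q, M) = Mul(Rational(-1, 6), Mul(Mul(-6, 4), 4)) = Mul(Rational(-1, 6), Mul(-24, 4)) = Mul(Rational(-1, 6), -96) = 16)
Add(Mul(Function('D')(14, -16), -205), 157) = Add(Mul(16, -205), 157) = Add(-3280, 157) = -3123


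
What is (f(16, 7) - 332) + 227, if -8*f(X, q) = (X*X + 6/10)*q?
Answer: -13181/40 ≈ -329.52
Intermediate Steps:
f(X, q) = -q*(⅗ + X²)/8 (f(X, q) = -(X*X + 6/10)*q/8 = -(X² + 6*(⅒))*q/8 = -(X² + ⅗)*q/8 = -(⅗ + X²)*q/8 = -q*(⅗ + X²)/8)
(f(16, 7) - 332) + 227 = (-1/40*7*(3 + 5*16²) - 332) + 227 = (-1/40*7*(3 + 5*256) - 332) + 227 = (-1/40*7*(3 + 1280) - 332) + 227 = (-1/40*7*1283 - 332) + 227 = (-8981/40 - 332) + 227 = -22261/40 + 227 = -13181/40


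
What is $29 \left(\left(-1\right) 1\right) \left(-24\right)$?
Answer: $696$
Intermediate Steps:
$29 \left(\left(-1\right) 1\right) \left(-24\right) = 29 \left(-1\right) \left(-24\right) = \left(-29\right) \left(-24\right) = 696$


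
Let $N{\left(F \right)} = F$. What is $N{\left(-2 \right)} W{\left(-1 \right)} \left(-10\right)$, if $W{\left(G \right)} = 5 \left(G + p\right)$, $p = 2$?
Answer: $100$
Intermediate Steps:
$W{\left(G \right)} = 10 + 5 G$ ($W{\left(G \right)} = 5 \left(G + 2\right) = 5 \left(2 + G\right) = 10 + 5 G$)
$N{\left(-2 \right)} W{\left(-1 \right)} \left(-10\right) = - 2 \left(10 + 5 \left(-1\right)\right) \left(-10\right) = - 2 \left(10 - 5\right) \left(-10\right) = \left(-2\right) 5 \left(-10\right) = \left(-10\right) \left(-10\right) = 100$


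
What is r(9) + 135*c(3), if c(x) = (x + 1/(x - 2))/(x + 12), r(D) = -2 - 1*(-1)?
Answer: 35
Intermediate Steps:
r(D) = -1 (r(D) = -2 + 1 = -1)
c(x) = (x + 1/(-2 + x))/(12 + x)
r(9) + 135*c(3) = -1 + 135*((1 + 3**2 - 2*3)/(-24 + 3**2 + 10*3)) = -1 + 135*((1 + 9 - 6)/(-24 + 9 + 30)) = -1 + 135*(4/15) = -1 + 36 = 35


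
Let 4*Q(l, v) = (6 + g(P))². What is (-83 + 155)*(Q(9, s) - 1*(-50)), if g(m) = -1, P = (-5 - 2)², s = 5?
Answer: 4050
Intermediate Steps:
P = 49 (P = (-7)² = 49)
Q(l, v) = 25/4 (Q(l, v) = (6 - 1)²/4 = (¼)*5² = (¼)*25 = 25/4)
(-83 + 155)*(Q(9, s) - 1*(-50)) = (-83 + 155)*(25/4 - 1*(-50)) = 72*(25/4 + 50) = 72*(225/4) = 4050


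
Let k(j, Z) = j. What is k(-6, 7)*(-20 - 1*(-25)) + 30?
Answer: 0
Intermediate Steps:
k(-6, 7)*(-20 - 1*(-25)) + 30 = -6*(-20 - 1*(-25)) + 30 = -6*(-20 + 25) + 30 = -6*5 + 30 = -30 + 30 = 0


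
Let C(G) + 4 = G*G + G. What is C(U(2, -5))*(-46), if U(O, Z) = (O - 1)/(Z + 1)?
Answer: 1541/8 ≈ 192.63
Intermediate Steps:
U(O, Z) = (-1 + O)/(1 + Z)
C(G) = -4 + G + G**2 (C(G) = -4 + (G*G + G) = -4 + (G**2 + G) = -4 + (G + G**2) = -4 + G + G**2)
C(U(2, -5))*(-46) = (-4 + (-1 + 2)/(1 - 5) + ((-1 + 2)/(1 - 5))**2)*(-46) = (-4 + 1/(-4) + (1/(-4))**2)*(-46) = (-4 - 1/4*1 + (-1/4*1)**2)*(-46) = (-4 - 1/4 + (-1/4)**2)*(-46) = (-4 - 1/4 + 1/16)*(-46) = -67/16*(-46) = 1541/8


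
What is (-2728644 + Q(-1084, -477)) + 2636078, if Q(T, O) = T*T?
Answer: 1082490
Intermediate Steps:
Q(T, O) = T²
(-2728644 + Q(-1084, -477)) + 2636078 = (-2728644 + (-1084)²) + 2636078 = (-2728644 + 1175056) + 2636078 = -1553588 + 2636078 = 1082490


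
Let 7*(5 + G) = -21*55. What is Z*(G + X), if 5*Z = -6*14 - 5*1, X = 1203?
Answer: -91937/5 ≈ -18387.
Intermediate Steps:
Z = -89/5 (Z = (-6*14 - 5*1)/5 = (-84 - 5)/5 = (1/5)*(-89) = -89/5 ≈ -17.800)
G = -170 (G = -5 + (-21*55)/7 = -5 + (1/7)*(-1155) = -5 - 165 = -170)
Z*(G + X) = -89*(-170 + 1203)/5 = -89/5*1033 = -91937/5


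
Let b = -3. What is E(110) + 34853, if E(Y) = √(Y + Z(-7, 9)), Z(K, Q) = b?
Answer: 34853 + √107 ≈ 34863.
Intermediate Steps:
Z(K, Q) = -3
E(Y) = √(-3 + Y) (E(Y) = √(Y - 3) = √(-3 + Y))
E(110) + 34853 = √(-3 + 110) + 34853 = √107 + 34853 = 34853 + √107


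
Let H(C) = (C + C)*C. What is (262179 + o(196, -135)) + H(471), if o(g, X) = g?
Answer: 706057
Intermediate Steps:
H(C) = 2*C**2 (H(C) = (2*C)*C = 2*C**2)
(262179 + o(196, -135)) + H(471) = (262179 + 196) + 2*471**2 = 262375 + 2*221841 = 262375 + 443682 = 706057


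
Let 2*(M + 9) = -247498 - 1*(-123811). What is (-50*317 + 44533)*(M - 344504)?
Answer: -23311046979/2 ≈ -1.1656e+10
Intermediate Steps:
M = -123705/2 (M = -9 + (-247498 - 1*(-123811))/2 = -9 + (-247498 + 123811)/2 = -9 + (½)*(-123687) = -9 - 123687/2 = -123705/2 ≈ -61853.)
(-50*317 + 44533)*(M - 344504) = (-50*317 + 44533)*(-123705/2 - 344504) = (-15850 + 44533)*(-812713/2) = 28683*(-812713/2) = -23311046979/2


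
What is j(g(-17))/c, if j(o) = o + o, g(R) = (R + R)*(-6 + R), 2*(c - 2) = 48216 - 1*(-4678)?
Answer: 1564/26449 ≈ 0.059133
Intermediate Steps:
c = 26449 (c = 2 + (48216 - 1*(-4678))/2 = 2 + (48216 + 4678)/2 = 2 + (½)*52894 = 2 + 26447 = 26449)
g(R) = 2*R*(-6 + R) (g(R) = (2*R)*(-6 + R) = 2*R*(-6 + R))
j(o) = 2*o
j(g(-17))/c = (2*(2*(-17)*(-6 - 17)))/26449 = (2*(2*(-17)*(-23)))*(1/26449) = (2*782)*(1/26449) = 1564*(1/26449) = 1564/26449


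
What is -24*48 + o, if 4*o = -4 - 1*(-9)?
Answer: -4603/4 ≈ -1150.8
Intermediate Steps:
o = 5/4 (o = (-4 - 1*(-9))/4 = (-4 + 9)/4 = (¼)*5 = 5/4 ≈ 1.2500)
-24*48 + o = -24*48 + 5/4 = -1152 + 5/4 = -4603/4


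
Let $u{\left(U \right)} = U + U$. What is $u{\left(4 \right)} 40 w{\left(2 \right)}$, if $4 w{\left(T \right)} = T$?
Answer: $160$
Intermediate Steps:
$u{\left(U \right)} = 2 U$
$w{\left(T \right)} = \frac{T}{4}$
$u{\left(4 \right)} 40 w{\left(2 \right)} = 2 \cdot 4 \cdot 40 \cdot \frac{1}{4} \cdot 2 = 8 \cdot 40 \cdot \frac{1}{2} = 320 \cdot \frac{1}{2} = 160$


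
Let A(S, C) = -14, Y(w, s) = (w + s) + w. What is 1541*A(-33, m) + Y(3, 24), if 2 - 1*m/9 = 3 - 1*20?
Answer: -21544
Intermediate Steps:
Y(w, s) = s + 2*w (Y(w, s) = (s + w) + w = s + 2*w)
m = 171 (m = 18 - 9*(3 - 1*20) = 18 - 9*(3 - 20) = 18 - 9*(-17) = 18 + 153 = 171)
1541*A(-33, m) + Y(3, 24) = 1541*(-14) + (24 + 2*3) = -21574 + (24 + 6) = -21574 + 30 = -21544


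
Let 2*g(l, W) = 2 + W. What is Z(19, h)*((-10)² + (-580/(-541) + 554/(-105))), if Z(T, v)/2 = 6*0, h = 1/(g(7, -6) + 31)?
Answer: 0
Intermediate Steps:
g(l, W) = 1 + W/2 (g(l, W) = (2 + W)/2 = 1 + W/2)
h = 1/29 (h = 1/((1 + (½)*(-6)) + 31) = 1/((1 - 3) + 31) = 1/(-2 + 31) = 1/29 ≈ 0.034483)
Z(T, v) = 0 (Z(T, v) = 2*(6*0) = 2*0 = 0)
Z(19, h)*((-10)² + (-580/(-541) + 554/(-105))) = 0*((-10)² + (-580/(-541) + 554/(-105))) = 0*(100 + (-580*(-1/541) + 554*(-1/105))) = 0*(100 + (580/541 - 554/105)) = 0*(100 - 238814/56805) = 0*(5441686/56805) = 0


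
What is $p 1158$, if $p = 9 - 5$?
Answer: $4632$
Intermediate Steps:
$p = 4$ ($p = 9 - 5 = 4$)
$p 1158 = 4 \cdot 1158 = 4632$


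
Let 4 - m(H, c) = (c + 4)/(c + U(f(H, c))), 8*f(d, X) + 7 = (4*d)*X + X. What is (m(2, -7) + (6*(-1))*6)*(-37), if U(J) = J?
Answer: 25012/21 ≈ 1191.0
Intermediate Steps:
f(d, X) = -7/8 + X/8 + X*d/2 (f(d, X) = -7/8 + ((4*d)*X + X)/8 = -7/8 + (4*X*d + X)/8 = -7/8 + (X + 4*X*d)/8 = -7/8 + (X/8 + X*d/2) = -7/8 + X/8 + X*d/2)
m(H, c) = 4 - (4 + c)/(-7/8 + 9*c/8 + H*c/2) (m(H, c) = 4 - (c + 4)/(c + (-7/8 + c/8 + c*H/2)) = 4 - (4 + c)/(c + (-7/8 + c/8 + H*c/2)) = 4 - (4 + c)/(-7/8 + 9*c/8 + H*c/2))
(m(2, -7) + (6*(-1))*6)*(-37) = (4*(-15 + 7*(-7) + 4*2*(-7))/(-7 + 9*(-7) + 4*2*(-7)) + (6*(-1))*6)*(-37) = (4*(-15 - 49 - 56)/(-7 - 63 - 56) - 6*6)*(-37) = (4*(-120)/(-126) - 36)*(-37) = (4*(-1/126)*(-120) - 36)*(-37) = (80/21 - 36)*(-37) = -676/21*(-37) = 25012/21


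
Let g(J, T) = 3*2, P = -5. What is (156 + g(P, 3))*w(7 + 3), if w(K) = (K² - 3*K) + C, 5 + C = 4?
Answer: 11178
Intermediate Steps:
C = -1 (C = -5 + 4 = -1)
g(J, T) = 6
w(K) = -1 + K² - 3*K (w(K) = (K² - 3*K) - 1 = -1 + K² - 3*K)
(156 + g(P, 3))*w(7 + 3) = (156 + 6)*(-1 + (7 + 3)² - 3*(7 + 3)) = 162*(-1 + 10² - 3*10) = 162*(-1 + 100 - 30) = 162*69 = 11178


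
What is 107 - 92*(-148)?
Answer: 13723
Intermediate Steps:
107 - 92*(-148) = 107 + 13616 = 13723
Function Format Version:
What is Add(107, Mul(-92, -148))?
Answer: 13723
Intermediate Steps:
Add(107, Mul(-92, -148)) = Add(107, 13616) = 13723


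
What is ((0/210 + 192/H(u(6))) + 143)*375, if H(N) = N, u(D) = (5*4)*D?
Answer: 54225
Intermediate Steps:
u(D) = 20*D
((0/210 + 192/H(u(6))) + 143)*375 = ((0/210 + 192/((20*6))) + 143)*375 = ((0*(1/210) + 192/120) + 143)*375 = ((0 + 192*(1/120)) + 143)*375 = ((0 + 8/5) + 143)*375 = (8/5 + 143)*375 = (723/5)*375 = 54225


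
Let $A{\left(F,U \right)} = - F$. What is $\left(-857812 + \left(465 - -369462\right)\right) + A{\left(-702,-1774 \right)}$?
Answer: $-487183$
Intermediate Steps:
$\left(-857812 + \left(465 - -369462\right)\right) + A{\left(-702,-1774 \right)} = \left(-857812 + \left(465 - -369462\right)\right) - -702 = \left(-857812 + \left(465 + 369462\right)\right) + 702 = \left(-857812 + 369927\right) + 702 = -487885 + 702 = -487183$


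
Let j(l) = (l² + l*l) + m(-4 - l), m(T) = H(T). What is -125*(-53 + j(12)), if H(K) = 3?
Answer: -29750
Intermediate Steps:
m(T) = 3
j(l) = 3 + 2*l² (j(l) = (l² + l*l) + 3 = (l² + l²) + 3 = 2*l² + 3 = 3 + 2*l²)
-125*(-53 + j(12)) = -125*(-53 + (3 + 2*12²)) = -125*(-53 + (3 + 2*144)) = -125*(-53 + (3 + 288)) = -125*(-53 + 291) = -125*238 = -29750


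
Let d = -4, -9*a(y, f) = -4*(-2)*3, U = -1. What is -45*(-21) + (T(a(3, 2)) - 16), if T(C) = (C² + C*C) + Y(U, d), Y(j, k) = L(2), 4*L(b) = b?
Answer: 16987/18 ≈ 943.72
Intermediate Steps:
L(b) = b/4
a(y, f) = -8/3 (a(y, f) = -(-4*(-2))*3/9 = -8*3/9 = -⅑*24 = -8/3)
Y(j, k) = ½ (Y(j, k) = (¼)*2 = ½)
T(C) = ½ + 2*C² (T(C) = (C² + C*C) + ½ = (C² + C²) + ½ = 2*C² + ½ = ½ + 2*C²)
-45*(-21) + (T(a(3, 2)) - 16) = -45*(-21) + ((½ + 2*(-8/3)²) - 16) = 945 + ((½ + 2*(64/9)) - 16) = 945 + ((½ + 128/9) - 16) = 945 + (265/18 - 16) = 945 - 23/18 = 16987/18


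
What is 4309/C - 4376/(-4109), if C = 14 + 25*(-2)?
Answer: -17548145/147924 ≈ -118.63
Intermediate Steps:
C = -36 (C = 14 - 50 = -36)
4309/C - 4376/(-4109) = 4309/(-36) - 4376/(-4109) = 4309*(-1/36) - 4376*(-1/4109) = -4309/36 + 4376/4109 = -17548145/147924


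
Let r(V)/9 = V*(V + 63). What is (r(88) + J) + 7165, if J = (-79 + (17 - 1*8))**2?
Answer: 131657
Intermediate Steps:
r(V) = 9*V*(63 + V) (r(V) = 9*(V*(V + 63)) = 9*(V*(63 + V)) = 9*V*(63 + V))
J = 4900 (J = (-79 + (17 - 8))**2 = (-79 + 9)**2 = (-70)**2 = 4900)
(r(88) + J) + 7165 = (9*88*(63 + 88) + 4900) + 7165 = (9*88*151 + 4900) + 7165 = (119592 + 4900) + 7165 = 124492 + 7165 = 131657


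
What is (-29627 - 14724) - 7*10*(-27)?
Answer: -42461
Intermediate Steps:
(-29627 - 14724) - 7*10*(-27) = -44351 - 70*(-27) = -44351 + 1890 = -42461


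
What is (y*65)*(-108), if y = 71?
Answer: -498420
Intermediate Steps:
(y*65)*(-108) = (71*65)*(-108) = 4615*(-108) = -498420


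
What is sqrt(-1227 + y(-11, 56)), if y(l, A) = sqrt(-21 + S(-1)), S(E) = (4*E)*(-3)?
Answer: sqrt(-1227 + 3*I) ≈ 0.0428 + 35.029*I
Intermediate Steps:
S(E) = -12*E
y(l, A) = 3*I (y(l, A) = sqrt(-21 - 12*(-1)) = sqrt(-21 + 12) = sqrt(-9) = 3*I)
sqrt(-1227 + y(-11, 56)) = sqrt(-1227 + 3*I)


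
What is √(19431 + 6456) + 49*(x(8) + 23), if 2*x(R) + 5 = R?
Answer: 2401/2 + √25887 ≈ 1361.4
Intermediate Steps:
x(R) = -5/2 + R/2
√(19431 + 6456) + 49*(x(8) + 23) = √(19431 + 6456) + 49*((-5/2 + (½)*8) + 23) = √25887 + 49*((-5/2 + 4) + 23) = √25887 + 49*(3/2 + 23) = √25887 + 49*(49/2) = √25887 + 2401/2 = 2401/2 + √25887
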